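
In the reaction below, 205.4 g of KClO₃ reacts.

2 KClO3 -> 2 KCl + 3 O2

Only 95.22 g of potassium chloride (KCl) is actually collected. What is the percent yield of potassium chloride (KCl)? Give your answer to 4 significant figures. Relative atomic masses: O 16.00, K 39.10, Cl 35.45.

76.21 %

M(KClO3) = 39.10 + 35.45 + 3(16.00) = 122.55 g/mol.
M(KCl) = 39.10 + 35.45 = 74.55 g/mol.
n(KClO3) = 205.40 g / 122.55 g/mol = 1.6761 mol.
From the equation the KClO3:KCl mole ratio is 2:2, so n(KCl) = 1.6761 × 2/2 = 1.6761 mol.
Mass of KCl = 1.6761 mol × 74.55 g/mol = 124.95 g.
This is the theoretical yield. Percent yield = 95.22 g / 124.95 g × 100% = 76.207%.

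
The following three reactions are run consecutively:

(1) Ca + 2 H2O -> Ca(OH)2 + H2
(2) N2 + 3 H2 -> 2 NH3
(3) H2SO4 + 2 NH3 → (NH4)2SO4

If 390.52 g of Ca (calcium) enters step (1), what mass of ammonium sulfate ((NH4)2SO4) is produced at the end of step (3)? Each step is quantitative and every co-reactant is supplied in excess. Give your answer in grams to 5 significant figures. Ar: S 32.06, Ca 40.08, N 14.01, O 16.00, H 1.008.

M(Ca) = 40.08 g/mol.
M((NH4)2SO4) = 2(14.01) + 8(1.008) + 32.06 + 4(16.00) = 132.144 g/mol.
n(Ca) = 390.52 / 40.08 = 9.74351 mol.
Reaction (1): Ca→H2 ratio 1:1 ⇒ n(H2) = 9.74351 mol.
Reaction (2): H2→NH3 ratio 3:2 ⇒ n(NH3) = 6.49568 mol.
Reaction (3): NH3→(NH4)2SO4 ratio 2:1 ⇒ n((NH4)2SO4) = 3.24784 mol.
Mass of (NH4)2SO4 = 3.24784 × 132.144 = 429.182 g.

429.18 g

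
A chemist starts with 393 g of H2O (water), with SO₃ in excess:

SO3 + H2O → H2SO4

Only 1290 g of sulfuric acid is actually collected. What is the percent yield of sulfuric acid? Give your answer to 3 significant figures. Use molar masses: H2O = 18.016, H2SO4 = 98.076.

n(H2O) = 393.0 g / 18.016 g/mol = 21.81 mol.
From the equation the H2O:H2SO4 mole ratio is 1:1, so n(H2SO4) = 21.81 × 1/1 = 21.81 mol.
Mass of H2SO4 = 21.81 mol × 98.076 g/mol = 2139 g.
This is the theoretical yield. Percent yield = 1290 g / 2139 g × 100% = 60.30%.

60.3 %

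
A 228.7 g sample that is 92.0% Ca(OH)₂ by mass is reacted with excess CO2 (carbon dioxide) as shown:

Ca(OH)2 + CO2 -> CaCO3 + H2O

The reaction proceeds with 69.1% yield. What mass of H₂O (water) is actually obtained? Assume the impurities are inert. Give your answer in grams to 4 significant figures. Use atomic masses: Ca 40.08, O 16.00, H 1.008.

Pure Ca(OH)2 available = 228.7 g × 0.920 = 210.40 g.
M(Ca(OH)2) = 40.08 + 2(16.00) + 2(1.008) = 74.096 g/mol.
M(H2O) = 2(1.008) + 16.00 = 18.016 g/mol.
n(Ca(OH)2) = 210.40 g / 74.096 g/mol = 2.8396 mol.
From the equation the Ca(OH)2:H2O mole ratio is 1:1, so n(H2O) = 2.8396 × 1/1 = 2.8396 mol.
Mass of H2O = 2.8396 mol × 18.016 g/mol = 51.158 g.
Actual mass collected = 51.158 g × 0.691 = 35.351 g.

35.35 g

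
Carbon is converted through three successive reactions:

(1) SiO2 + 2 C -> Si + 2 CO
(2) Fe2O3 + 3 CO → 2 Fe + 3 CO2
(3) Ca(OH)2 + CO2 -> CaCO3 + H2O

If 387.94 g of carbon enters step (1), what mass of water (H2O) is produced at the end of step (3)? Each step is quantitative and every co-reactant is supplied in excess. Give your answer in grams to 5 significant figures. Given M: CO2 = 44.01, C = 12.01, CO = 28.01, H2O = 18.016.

n(C) = 387.94 / 12.01 = 32.3014 mol.
Reaction (1): C→CO ratio 2:2 ⇒ n(CO) = 32.3014 mol.
Reaction (2): CO→CO2 ratio 3:3 ⇒ n(CO2) = 32.3014 mol.
Reaction (3): CO2→H2O ratio 1:1 ⇒ n(H2O) = 32.3014 mol.
Mass of H2O = 32.3014 × 18.016 = 581.942 g.

581.94 g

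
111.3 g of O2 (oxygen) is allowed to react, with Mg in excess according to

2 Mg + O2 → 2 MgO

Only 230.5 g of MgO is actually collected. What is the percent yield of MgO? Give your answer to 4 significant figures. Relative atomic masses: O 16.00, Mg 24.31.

M(O2) = 2(16.00) = 32.00 g/mol.
M(MgO) = 24.31 + 16.00 = 40.31 g/mol.
n(O2) = 111.30 g / 32.00 g/mol = 3.4781 mol.
From the equation the O2:MgO mole ratio is 1:2, so n(MgO) = 3.4781 × 2/1 = 6.9562 mol.
Mass of MgO = 6.9562 mol × 40.31 g/mol = 280.41 g.
This is the theoretical yield. Percent yield = 230.5 g / 280.41 g × 100% = 82.202%.

82.20 %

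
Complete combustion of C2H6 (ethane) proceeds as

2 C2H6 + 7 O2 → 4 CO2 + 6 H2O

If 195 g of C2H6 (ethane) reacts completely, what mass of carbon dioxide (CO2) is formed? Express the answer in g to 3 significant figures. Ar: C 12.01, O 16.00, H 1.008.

M(C2H6) = 2(12.01) + 6(1.008) = 30.068 g/mol.
M(CO2) = 12.01 + 2(16.00) = 44.01 g/mol.
n(C2H6) = 195.0 g / 30.068 g/mol = 6.485 mol.
From the equation the C2H6:CO2 mole ratio is 2:4, so n(CO2) = 6.485 × 4/2 = 12.97 mol.
Mass of CO2 = 12.97 mol × 44.01 g/mol = 570.8 g.

571 g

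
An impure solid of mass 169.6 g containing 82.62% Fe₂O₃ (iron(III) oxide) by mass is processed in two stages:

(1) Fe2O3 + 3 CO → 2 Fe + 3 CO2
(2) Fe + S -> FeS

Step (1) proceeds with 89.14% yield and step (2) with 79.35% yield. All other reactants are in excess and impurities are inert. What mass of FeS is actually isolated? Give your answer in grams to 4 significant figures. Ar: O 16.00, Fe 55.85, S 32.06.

109.1 g

Pure Fe2O3 = 169.6 × 0.8262 = 140.12 g.
M(Fe2O3) = 2(55.85) + 3(16.00) = 159.70 g/mol.
M(FeS) = 55.85 + 32.06 = 87.91 g/mol.
n(Fe2O3) = 140.12 / 159.70 = 0.87742 mol.
Step 1 (Fe2O3:Fe = 1:2): theoretical n(Fe) = 1.7548 mol; at 89.14% yield, n(Fe) = 1.5643 mol.
Step 2 (Fe:FeS = 1:1): theoretical n(FeS) = 1.5643 mol, so theoretical mass = 1.5643 × 87.91 = 137.51 g.
At 79.35% yield, actual mass of FeS = 137.51 × 0.7935 = 109.12 g.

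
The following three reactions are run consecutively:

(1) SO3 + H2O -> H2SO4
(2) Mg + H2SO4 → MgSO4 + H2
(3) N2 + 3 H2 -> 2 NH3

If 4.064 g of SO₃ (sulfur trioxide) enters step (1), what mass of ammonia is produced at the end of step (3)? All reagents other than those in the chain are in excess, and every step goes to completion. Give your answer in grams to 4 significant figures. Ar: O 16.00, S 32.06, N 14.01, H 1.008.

0.5765 g

M(SO3) = 32.06 + 3(16.00) = 80.06 g/mol.
M(NH3) = 14.01 + 3(1.008) = 17.034 g/mol.
n(SO3) = 4.064 / 80.06 = 0.050762 mol.
Reaction (1): SO3→H2SO4 ratio 1:1 ⇒ n(H2SO4) = 0.050762 mol.
Reaction (2): H2SO4→H2 ratio 1:1 ⇒ n(H2) = 0.050762 mol.
Reaction (3): H2→NH3 ratio 3:2 ⇒ n(NH3) = 0.033841 mol.
Mass of NH3 = 0.033841 × 17.034 = 0.57645 g.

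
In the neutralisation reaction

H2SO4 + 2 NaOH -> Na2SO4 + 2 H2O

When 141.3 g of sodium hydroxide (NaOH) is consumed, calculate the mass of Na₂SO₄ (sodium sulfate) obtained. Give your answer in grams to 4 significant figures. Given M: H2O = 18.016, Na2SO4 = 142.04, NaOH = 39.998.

250.9 g

n(NaOH) = 141.30 g / 39.998 g/mol = 3.5327 mol.
From the equation the NaOH:Na2SO4 mole ratio is 2:1, so n(Na2SO4) = 3.5327 × 1/2 = 1.7663 mol.
Mass of Na2SO4 = 1.7663 mol × 142.04 g/mol = 250.89 g.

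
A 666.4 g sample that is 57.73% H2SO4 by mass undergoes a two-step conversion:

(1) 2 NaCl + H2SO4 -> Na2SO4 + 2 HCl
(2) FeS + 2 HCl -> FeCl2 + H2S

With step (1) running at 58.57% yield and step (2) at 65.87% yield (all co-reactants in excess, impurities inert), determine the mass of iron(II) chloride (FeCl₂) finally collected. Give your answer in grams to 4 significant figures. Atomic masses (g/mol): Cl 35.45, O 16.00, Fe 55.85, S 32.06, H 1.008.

191.8 g

Pure H2SO4 = 666.4 × 0.5773 = 384.71 g.
M(H2SO4) = 2(1.008) + 32.06 + 4(16.00) = 98.076 g/mol.
M(FeCl2) = 55.85 + 2(35.45) = 126.75 g/mol.
n(H2SO4) = 384.71 / 98.076 = 3.9226 mol.
Step 1 (H2SO4:HCl = 1:2): theoretical n(HCl) = 7.8452 mol; at 58.57% yield, n(HCl) = 4.5949 mol.
Step 2 (HCl:FeCl2 = 2:1): theoretical n(FeCl2) = 2.2975 mol, so theoretical mass = 2.2975 × 126.75 = 291.20 g.
At 65.87% yield, actual mass of FeCl2 = 291.20 × 0.6587 = 191.82 g.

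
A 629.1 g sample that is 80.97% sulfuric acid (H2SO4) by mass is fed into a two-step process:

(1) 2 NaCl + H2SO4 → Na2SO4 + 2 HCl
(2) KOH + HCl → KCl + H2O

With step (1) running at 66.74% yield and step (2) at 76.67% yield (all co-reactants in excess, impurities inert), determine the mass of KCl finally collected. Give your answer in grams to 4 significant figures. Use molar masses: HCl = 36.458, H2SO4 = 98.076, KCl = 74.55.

Pure H2SO4 = 629.1 × 0.8097 = 509.38 g.
n(H2SO4) = 509.38 / 98.076 = 5.1938 mol.
Step 1 (H2SO4:HCl = 1:2): theoretical n(HCl) = 10.388 mol; at 66.74% yield, n(HCl) = 6.9326 mol.
Step 2 (HCl:KCl = 1:1): theoretical n(KCl) = 6.9326 mol, so theoretical mass = 6.9326 × 74.55 = 516.83 g.
At 76.67% yield, actual mass of KCl = 516.83 × 0.7667 = 396.25 g.

396.3 g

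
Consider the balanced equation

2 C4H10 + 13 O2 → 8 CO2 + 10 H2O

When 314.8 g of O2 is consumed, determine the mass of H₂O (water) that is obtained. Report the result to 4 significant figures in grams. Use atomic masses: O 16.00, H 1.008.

M(O2) = 2(16.00) = 32.00 g/mol.
M(H2O) = 2(1.008) + 16.00 = 18.016 g/mol.
n(O2) = 314.80 g / 32.00 g/mol = 9.8375 mol.
From the equation the O2:H2O mole ratio is 13:10, so n(H2O) = 9.8375 × 10/13 = 7.5673 mol.
Mass of H2O = 7.5673 mol × 18.016 g/mol = 136.33 g.

136.3 g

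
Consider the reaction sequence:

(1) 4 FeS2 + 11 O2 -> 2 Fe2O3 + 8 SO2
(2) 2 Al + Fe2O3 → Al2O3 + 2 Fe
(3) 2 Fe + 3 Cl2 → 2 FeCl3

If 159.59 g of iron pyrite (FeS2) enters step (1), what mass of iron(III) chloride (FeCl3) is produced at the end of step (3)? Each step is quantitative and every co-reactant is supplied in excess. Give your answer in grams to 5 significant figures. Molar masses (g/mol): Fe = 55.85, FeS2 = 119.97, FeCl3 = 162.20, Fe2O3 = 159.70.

215.77 g

n(FeS2) = 159.59 / 119.97 = 1.33025 mol.
Reaction (1): FeS2→Fe2O3 ratio 4:2 ⇒ n(Fe2O3) = 0.665125 mol.
Reaction (2): Fe2O3→Fe ratio 1:2 ⇒ n(Fe) = 1.33025 mol.
Reaction (3): Fe→FeCl3 ratio 2:2 ⇒ n(FeCl3) = 1.33025 mol.
Mass of FeCl3 = 1.33025 × 162.20 = 215.766 g.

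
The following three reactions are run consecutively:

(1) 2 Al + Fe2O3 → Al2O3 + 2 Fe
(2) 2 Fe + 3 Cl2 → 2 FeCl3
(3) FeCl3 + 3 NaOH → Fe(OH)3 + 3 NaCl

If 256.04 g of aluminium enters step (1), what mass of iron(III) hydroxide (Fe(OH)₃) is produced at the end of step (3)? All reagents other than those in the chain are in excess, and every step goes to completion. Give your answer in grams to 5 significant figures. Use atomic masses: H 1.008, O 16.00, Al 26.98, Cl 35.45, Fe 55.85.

1014.2 g

M(Al) = 26.98 g/mol.
M(Fe(OH)3) = 55.85 + 3(16.00) + 3(1.008) = 106.874 g/mol.
n(Al) = 256.04 / 26.98 = 9.48999 mol.
Reaction (1): Al→Fe ratio 2:2 ⇒ n(Fe) = 9.48999 mol.
Reaction (2): Fe→FeCl3 ratio 2:2 ⇒ n(FeCl3) = 9.48999 mol.
Reaction (3): FeCl3→Fe(OH)3 ratio 1:1 ⇒ n(Fe(OH)3) = 9.48999 mol.
Mass of Fe(OH)3 = 9.48999 × 106.874 = 1014.23 g.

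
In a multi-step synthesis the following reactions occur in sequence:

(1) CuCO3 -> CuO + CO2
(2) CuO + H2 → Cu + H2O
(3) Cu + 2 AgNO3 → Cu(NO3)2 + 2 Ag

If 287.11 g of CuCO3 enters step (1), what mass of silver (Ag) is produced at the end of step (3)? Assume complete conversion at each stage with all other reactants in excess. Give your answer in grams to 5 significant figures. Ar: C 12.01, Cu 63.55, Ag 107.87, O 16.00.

M(CuCO3) = 63.55 + 12.01 + 3(16.00) = 123.56 g/mol.
M(Ag) = 107.87 g/mol.
n(CuCO3) = 287.11 / 123.56 = 2.32365 mol.
Reaction (1): CuCO3→CuO ratio 1:1 ⇒ n(CuO) = 2.32365 mol.
Reaction (2): CuO→Cu ratio 1:1 ⇒ n(Cu) = 2.32365 mol.
Reaction (3): Cu→Ag ratio 1:2 ⇒ n(Ag) = 4.64730 mol.
Mass of Ag = 4.64730 × 107.87 = 501.304 g.

501.30 g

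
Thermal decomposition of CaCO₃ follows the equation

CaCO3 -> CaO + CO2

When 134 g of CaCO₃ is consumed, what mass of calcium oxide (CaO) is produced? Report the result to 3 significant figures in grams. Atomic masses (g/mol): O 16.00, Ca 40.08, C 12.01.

75.1 g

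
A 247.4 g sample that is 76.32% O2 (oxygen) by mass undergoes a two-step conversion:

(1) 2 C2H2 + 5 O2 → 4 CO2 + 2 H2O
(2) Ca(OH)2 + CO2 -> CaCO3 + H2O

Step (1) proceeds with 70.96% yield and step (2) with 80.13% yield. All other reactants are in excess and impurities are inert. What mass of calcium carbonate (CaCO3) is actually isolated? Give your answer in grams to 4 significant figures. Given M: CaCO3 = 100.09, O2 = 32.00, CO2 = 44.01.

268.6 g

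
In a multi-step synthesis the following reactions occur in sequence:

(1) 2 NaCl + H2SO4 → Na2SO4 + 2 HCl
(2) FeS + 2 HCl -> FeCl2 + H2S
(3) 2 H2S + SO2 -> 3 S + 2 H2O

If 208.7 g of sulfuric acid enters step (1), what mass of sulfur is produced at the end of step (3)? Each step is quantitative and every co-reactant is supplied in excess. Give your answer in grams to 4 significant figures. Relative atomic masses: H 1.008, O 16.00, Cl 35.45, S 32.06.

M(H2SO4) = 2(1.008) + 32.06 + 4(16.00) = 98.076 g/mol.
M(S) = 32.06 g/mol.
n(H2SO4) = 208.7 / 98.076 = 2.1279 mol.
Reaction (1): H2SO4→HCl ratio 1:2 ⇒ n(HCl) = 4.2559 mol.
Reaction (2): HCl→H2S ratio 2:1 ⇒ n(H2S) = 2.1279 mol.
Reaction (3): H2S→S ratio 2:3 ⇒ n(S) = 3.1919 mol.
Mass of S = 3.1919 × 32.06 = 102.33 g.

102.3 g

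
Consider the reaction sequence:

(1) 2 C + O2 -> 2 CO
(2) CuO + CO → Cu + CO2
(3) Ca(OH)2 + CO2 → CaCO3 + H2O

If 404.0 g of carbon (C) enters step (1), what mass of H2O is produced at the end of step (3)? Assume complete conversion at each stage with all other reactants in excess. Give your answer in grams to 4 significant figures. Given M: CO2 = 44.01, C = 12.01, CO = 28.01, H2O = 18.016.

n(C) = 404.0 / 12.01 = 33.639 mol.
Reaction (1): C→CO ratio 2:2 ⇒ n(CO) = 33.639 mol.
Reaction (2): CO→CO2 ratio 1:1 ⇒ n(CO2) = 33.639 mol.
Reaction (3): CO2→H2O ratio 1:1 ⇒ n(H2O) = 33.639 mol.
Mass of H2O = 33.639 × 18.016 = 606.03 g.

606.0 g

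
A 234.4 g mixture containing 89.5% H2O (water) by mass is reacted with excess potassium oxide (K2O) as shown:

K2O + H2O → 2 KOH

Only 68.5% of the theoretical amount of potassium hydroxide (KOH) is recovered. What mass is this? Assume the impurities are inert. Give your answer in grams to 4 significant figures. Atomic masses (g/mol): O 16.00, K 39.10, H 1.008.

895.1 g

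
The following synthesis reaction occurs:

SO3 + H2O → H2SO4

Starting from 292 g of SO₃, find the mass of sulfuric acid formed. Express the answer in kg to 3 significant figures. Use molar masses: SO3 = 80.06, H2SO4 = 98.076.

0.358 kg

n(SO3) = 292.0 g / 80.06 g/mol = 3.647 mol.
From the equation the SO3:H2SO4 mole ratio is 1:1, so n(H2SO4) = 3.647 × 1/1 = 3.647 mol.
Mass of H2SO4 = 3.647 mol × 98.076 g/mol = 357.7 g.
Converting to kg: 357.7 g = 0.358 kg.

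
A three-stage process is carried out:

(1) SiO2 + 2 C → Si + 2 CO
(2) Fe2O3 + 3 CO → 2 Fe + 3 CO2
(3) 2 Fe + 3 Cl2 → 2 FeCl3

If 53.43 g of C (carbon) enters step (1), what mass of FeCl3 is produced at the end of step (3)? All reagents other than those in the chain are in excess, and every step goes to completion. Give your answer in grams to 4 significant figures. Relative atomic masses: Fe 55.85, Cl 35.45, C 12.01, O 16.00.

M(C) = 12.01 g/mol.
M(FeCl3) = 55.85 + 3(35.45) = 162.20 g/mol.
n(C) = 53.43 / 12.01 = 4.4488 mol.
Reaction (1): C→CO ratio 2:2 ⇒ n(CO) = 4.4488 mol.
Reaction (2): CO→Fe ratio 3:2 ⇒ n(Fe) = 2.9659 mol.
Reaction (3): Fe→FeCl3 ratio 2:2 ⇒ n(FeCl3) = 2.9659 mol.
Mass of FeCl3 = 2.9659 × 162.20 = 481.06 g.

481.1 g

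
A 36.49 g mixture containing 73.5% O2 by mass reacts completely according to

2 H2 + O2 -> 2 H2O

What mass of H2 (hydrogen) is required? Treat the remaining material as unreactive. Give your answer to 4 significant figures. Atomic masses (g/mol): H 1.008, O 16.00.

Mass of pure O2 = 36.49 g × 0.735 = 26.820 g.
M(O2) = 2(16.00) = 32.00 g/mol.
M(H2) = 2(1.008) = 2.016 g/mol.
n(O2) = 26.820 g / 32.00 g/mol = 0.83813 mol.
From the equation the O2:H2 mole ratio is 1:2, so n(H2) = 0.83813 × 2/1 = 1.6763 mol.
Mass of H2 = 1.6763 mol × 2.016 g/mol = 3.3793 g.

3.379 g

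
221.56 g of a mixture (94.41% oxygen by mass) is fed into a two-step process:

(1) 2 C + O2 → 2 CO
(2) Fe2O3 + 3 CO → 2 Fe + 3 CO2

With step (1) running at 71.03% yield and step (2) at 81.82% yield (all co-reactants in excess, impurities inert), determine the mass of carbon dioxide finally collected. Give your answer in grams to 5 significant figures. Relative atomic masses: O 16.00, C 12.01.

Pure O2 = 221.56 × 0.9441 = 209.175 g.
M(O2) = 2(16.00) = 32.00 g/mol.
M(CO2) = 12.01 + 2(16.00) = 44.01 g/mol.
n(O2) = 209.175 / 32.00 = 6.53671 mol.
Step 1 (O2:CO = 1:2): theoretical n(CO) = 13.0734 mol; at 71.03% yield, n(CO) = 9.28605 mol.
Step 2 (CO:CO2 = 3:3): theoretical n(CO2) = 9.28605 mol, so theoretical mass = 9.28605 × 44.01 = 408.679 g.
At 81.82% yield, actual mass of CO2 = 408.679 × 0.8182 = 334.381 g.

334.38 g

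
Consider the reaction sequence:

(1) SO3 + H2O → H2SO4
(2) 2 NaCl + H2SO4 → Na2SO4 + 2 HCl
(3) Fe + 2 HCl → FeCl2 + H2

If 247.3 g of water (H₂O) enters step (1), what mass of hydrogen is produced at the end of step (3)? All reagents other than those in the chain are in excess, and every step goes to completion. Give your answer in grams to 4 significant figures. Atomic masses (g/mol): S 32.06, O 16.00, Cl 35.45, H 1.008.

27.67 g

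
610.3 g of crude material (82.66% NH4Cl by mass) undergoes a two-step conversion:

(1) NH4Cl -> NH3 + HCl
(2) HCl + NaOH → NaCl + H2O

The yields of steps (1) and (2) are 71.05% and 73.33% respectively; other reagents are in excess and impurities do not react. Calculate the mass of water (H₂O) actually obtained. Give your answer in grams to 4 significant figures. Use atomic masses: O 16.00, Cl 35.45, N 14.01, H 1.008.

88.52 g

Pure NH4Cl = 610.3 × 0.8266 = 504.47 g.
M(NH4Cl) = 14.01 + 4(1.008) + 35.45 = 53.492 g/mol.
M(H2O) = 2(1.008) + 16.00 = 18.016 g/mol.
n(NH4Cl) = 504.47 / 53.492 = 9.4308 mol.
Step 1 (NH4Cl:HCl = 1:1): theoretical n(HCl) = 9.4308 mol; at 71.05% yield, n(HCl) = 6.7006 mol.
Step 2 (HCl:H2O = 1:1): theoretical n(H2O) = 6.7006 mol, so theoretical mass = 6.7006 × 18.016 = 120.72 g.
At 73.33% yield, actual mass of H2O = 120.72 × 0.7333 = 88.523 g.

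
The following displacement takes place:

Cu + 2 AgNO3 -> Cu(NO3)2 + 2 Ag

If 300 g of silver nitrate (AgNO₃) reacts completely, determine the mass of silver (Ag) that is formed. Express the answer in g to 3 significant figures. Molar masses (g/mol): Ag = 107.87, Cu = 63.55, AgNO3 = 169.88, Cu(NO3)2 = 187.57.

n(AgNO3) = 300.0 g / 169.88 g/mol = 1.766 mol.
From the equation the AgNO3:Ag mole ratio is 2:2, so n(Ag) = 1.766 × 2/2 = 1.766 mol.
Mass of Ag = 1.766 mol × 107.87 g/mol = 190.5 g.

190 g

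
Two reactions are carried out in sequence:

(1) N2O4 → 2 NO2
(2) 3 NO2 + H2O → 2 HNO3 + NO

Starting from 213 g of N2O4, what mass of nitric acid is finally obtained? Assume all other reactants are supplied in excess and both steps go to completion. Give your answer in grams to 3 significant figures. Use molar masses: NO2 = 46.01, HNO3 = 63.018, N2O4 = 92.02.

194 g

n(N2O4) = 213.0 / 92.02 = 2.315 mol.
Step 1 gives a 1:2 ratio of N2O4 to NO2, so n(NO2) = 4.629 mol.
In step 2 the NO2:HNO3 ratio is 3:2, so n(HNO3) = 3.086 mol.
Mass of HNO3 = 3.086 × 63.018 = 194.5 g.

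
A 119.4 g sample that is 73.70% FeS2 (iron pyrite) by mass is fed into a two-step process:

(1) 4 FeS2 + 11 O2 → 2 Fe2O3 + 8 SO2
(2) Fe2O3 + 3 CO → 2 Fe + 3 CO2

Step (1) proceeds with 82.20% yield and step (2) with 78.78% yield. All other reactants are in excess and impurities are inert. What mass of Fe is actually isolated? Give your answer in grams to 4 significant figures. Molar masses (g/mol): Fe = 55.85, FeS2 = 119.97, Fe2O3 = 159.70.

26.53 g

Pure FeS2 = 119.4 × 0.7370 = 87.998 g.
n(FeS2) = 87.998 / 119.97 = 0.73350 mol.
Step 1 (FeS2:Fe2O3 = 4:2): theoretical n(Fe2O3) = 0.36675 mol; at 82.20% yield, n(Fe2O3) = 0.30147 mol.
Step 2 (Fe2O3:Fe = 1:2): theoretical n(Fe) = 0.60294 mol, so theoretical mass = 0.60294 × 55.85 = 33.674 g.
At 78.78% yield, actual mass of Fe = 33.674 × 0.7878 = 26.528 g.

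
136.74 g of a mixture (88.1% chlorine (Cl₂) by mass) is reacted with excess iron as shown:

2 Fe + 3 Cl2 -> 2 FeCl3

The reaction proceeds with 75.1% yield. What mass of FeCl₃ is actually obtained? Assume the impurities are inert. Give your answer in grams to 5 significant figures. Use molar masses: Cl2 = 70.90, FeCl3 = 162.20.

Pure Cl2 available = 136.74 g × 0.881 = 120.468 g.
n(Cl2) = 120.468 g / 70.90 g/mol = 1.69912 mol.
From the equation the Cl2:FeCl3 mole ratio is 3:2, so n(FeCl3) = 1.69912 × 2/3 = 1.13275 mol.
Mass of FeCl3 = 1.13275 mol × 162.20 g/mol = 183.732 g.
Actual mass collected = 183.732 g × 0.751 = 137.983 g.

137.98 g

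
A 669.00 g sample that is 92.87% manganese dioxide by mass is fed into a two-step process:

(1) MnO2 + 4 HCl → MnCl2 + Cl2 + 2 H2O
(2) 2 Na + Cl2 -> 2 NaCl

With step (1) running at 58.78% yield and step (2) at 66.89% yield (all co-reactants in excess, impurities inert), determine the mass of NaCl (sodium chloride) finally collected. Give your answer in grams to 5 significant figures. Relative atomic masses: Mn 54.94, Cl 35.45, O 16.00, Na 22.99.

Pure MnO2 = 669.00 × 0.9287 = 621.300 g.
M(MnO2) = 54.94 + 2(16.00) = 86.94 g/mol.
M(NaCl) = 22.99 + 35.45 = 58.44 g/mol.
n(MnO2) = 621.300 / 86.94 = 7.14631 mol.
Step 1 (MnO2:Cl2 = 1:1): theoretical n(Cl2) = 7.14631 mol; at 58.78% yield, n(Cl2) = 4.20060 mol.
Step 2 (Cl2:NaCl = 1:2): theoretical n(NaCl) = 8.40120 mol, so theoretical mass = 8.40120 × 58.44 = 490.966 g.
At 66.89% yield, actual mass of NaCl = 490.966 × 0.6689 = 328.407 g.

328.41 g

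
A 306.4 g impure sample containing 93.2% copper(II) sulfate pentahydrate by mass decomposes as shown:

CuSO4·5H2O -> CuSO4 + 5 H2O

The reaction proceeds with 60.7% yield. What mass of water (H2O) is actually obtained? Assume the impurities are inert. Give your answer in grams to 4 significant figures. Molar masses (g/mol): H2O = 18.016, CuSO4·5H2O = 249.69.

62.53 g

Pure CuSO4·5H2O available = 306.4 g × 0.932 = 285.56 g.
n(CuSO4·5H2O) = 285.56 g / 249.69 g/mol = 1.1437 mol.
From the equation the CuSO4·5H2O:H2O mole ratio is 1:5, so n(H2O) = 1.1437 × 5/1 = 5.7184 mol.
Mass of H2O = 5.7184 mol × 18.016 g/mol = 103.02 g.
Actual mass collected = 103.02 g × 0.607 = 62.535 g.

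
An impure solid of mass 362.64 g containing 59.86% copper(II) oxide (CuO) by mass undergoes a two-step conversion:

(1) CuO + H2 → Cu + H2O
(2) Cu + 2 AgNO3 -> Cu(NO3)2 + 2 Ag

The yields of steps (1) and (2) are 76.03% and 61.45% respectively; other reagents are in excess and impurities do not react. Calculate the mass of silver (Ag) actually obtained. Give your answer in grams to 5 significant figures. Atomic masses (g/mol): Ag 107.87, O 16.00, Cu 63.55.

275.05 g

Pure CuO = 362.64 × 0.5986 = 217.076 g.
M(CuO) = 63.55 + 16.00 = 79.55 g/mol.
M(Ag) = 107.87 g/mol.
n(CuO) = 217.076 / 79.55 = 2.72880 mol.
Step 1 (CuO:Cu = 1:1): theoretical n(Cu) = 2.72880 mol; at 76.03% yield, n(Cu) = 2.07471 mol.
Step 2 (Cu:Ag = 1:2): theoretical n(Ag) = 4.14942 mol, so theoretical mass = 4.14942 × 107.87 = 447.598 g.
At 61.45% yield, actual mass of Ag = 447.598 × 0.6145 = 275.049 g.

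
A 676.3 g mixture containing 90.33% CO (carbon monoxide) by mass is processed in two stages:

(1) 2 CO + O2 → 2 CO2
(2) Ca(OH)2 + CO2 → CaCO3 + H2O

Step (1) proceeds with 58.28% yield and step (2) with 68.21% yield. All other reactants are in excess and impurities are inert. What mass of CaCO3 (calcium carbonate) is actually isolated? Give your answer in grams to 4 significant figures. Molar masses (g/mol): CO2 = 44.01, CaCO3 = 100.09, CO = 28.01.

Pure CO = 676.3 × 0.9033 = 610.90 g.
n(CO) = 610.90 / 28.01 = 21.810 mol.
Step 1 (CO:CO2 = 2:2): theoretical n(CO2) = 21.810 mol; at 58.28% yield, n(CO2) = 12.711 mol.
Step 2 (CO2:CaCO3 = 1:1): theoretical n(CaCO3) = 12.711 mol, so theoretical mass = 12.711 × 100.09 = 1272.2 g.
At 68.21% yield, actual mass of CaCO3 = 1272.2 × 0.6821 = 867.79 g.

867.8 g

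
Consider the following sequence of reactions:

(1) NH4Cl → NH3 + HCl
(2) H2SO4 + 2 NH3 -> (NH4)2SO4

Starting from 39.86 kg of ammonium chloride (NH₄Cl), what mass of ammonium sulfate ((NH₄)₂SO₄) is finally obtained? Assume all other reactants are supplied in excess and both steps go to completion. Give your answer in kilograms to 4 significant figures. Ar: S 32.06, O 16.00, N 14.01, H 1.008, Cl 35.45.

M(NH4Cl) = 14.01 + 4(1.008) + 35.45 = 53.492 g/mol.
M((NH4)2SO4) = 2(14.01) + 8(1.008) + 32.06 + 4(16.00) = 132.144 g/mol.
39.86 kg = 39860 g.
n(NH4Cl) = 39860 / 53.492 = 745.16 mol.
Step 1 gives a 1:1 ratio of NH4Cl to NH3, so n(NH3) = 745.16 mol.
In step 2 the NH3:(NH4)2SO4 ratio is 2:1, so n((NH4)2SO4) = 372.58 mol.
Mass of (NH4)2SO4 = 372.58 × 132.144 = 49234 g = 49.23 kg.

49.23 kg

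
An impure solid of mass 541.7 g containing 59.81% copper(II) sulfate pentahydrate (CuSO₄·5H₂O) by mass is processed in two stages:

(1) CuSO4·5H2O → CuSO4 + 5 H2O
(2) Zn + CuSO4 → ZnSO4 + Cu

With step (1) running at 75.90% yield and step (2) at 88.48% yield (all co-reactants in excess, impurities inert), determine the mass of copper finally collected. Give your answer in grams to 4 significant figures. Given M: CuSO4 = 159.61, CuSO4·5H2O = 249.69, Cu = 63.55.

Pure CuSO4·5H2O = 541.7 × 0.5981 = 323.99 g.
n(CuSO4·5H2O) = 323.99 / 249.69 = 1.2976 mol.
Step 1 (CuSO4·5H2O:CuSO4 = 1:1): theoretical n(CuSO4) = 1.2976 mol; at 75.90% yield, n(CuSO4) = 0.98486 mol.
Step 2 (CuSO4:Cu = 1:1): theoretical n(Cu) = 0.98486 mol, so theoretical mass = 0.98486 × 63.55 = 62.588 g.
At 88.48% yield, actual mass of Cu = 62.588 × 0.8848 = 55.378 g.

55.38 g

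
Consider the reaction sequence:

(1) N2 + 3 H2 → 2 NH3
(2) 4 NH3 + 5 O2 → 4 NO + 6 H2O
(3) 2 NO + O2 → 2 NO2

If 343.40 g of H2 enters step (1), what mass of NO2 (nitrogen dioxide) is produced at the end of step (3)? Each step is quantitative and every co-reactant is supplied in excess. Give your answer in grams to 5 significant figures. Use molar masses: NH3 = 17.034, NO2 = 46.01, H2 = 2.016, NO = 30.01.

5224.8 g

n(H2) = 343.40 / 2.016 = 170.337 mol.
Reaction (1): H2→NH3 ratio 3:2 ⇒ n(NH3) = 113.558 mol.
Reaction (2): NH3→NO ratio 4:4 ⇒ n(NO) = 113.558 mol.
Reaction (3): NO→NO2 ratio 2:2 ⇒ n(NO2) = 113.558 mol.
Mass of NO2 = 113.558 × 46.01 = 5224.81 g.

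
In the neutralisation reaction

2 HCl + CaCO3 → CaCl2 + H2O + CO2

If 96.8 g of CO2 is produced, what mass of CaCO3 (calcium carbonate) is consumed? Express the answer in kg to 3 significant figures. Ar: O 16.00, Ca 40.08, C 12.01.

M(CO2) = 12.01 + 2(16.00) = 44.01 g/mol.
M(CaCO3) = 40.08 + 12.01 + 3(16.00) = 100.09 g/mol.
n(CO2) = 96.80 g / 44.01 g/mol = 2.200 mol.
From the equation the CO2:CaCO3 mole ratio is 1:1, so n(CaCO3) = 2.200 × 1/1 = 2.200 mol.
Mass of CaCO3 = 2.200 mol × 100.09 g/mol = 220.1 g.
Converting to kg: 220.1 g = 0.220 kg.

0.220 kg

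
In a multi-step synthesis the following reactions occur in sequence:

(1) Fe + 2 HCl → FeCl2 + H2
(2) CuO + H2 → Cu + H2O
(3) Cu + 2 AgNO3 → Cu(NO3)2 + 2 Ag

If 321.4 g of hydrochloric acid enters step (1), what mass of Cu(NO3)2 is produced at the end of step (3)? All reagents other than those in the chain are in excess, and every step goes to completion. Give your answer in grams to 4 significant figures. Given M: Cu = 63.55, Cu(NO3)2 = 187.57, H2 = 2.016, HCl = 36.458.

n(HCl) = 321.4 / 36.458 = 8.8156 mol.
Reaction (1): HCl→H2 ratio 2:1 ⇒ n(H2) = 4.4078 mol.
Reaction (2): H2→Cu ratio 1:1 ⇒ n(Cu) = 4.4078 mol.
Reaction (3): Cu→Cu(NO3)2 ratio 1:1 ⇒ n(Cu(NO3)2) = 4.4078 mol.
Mass of Cu(NO3)2 = 4.4078 × 187.57 = 826.77 g.

826.8 g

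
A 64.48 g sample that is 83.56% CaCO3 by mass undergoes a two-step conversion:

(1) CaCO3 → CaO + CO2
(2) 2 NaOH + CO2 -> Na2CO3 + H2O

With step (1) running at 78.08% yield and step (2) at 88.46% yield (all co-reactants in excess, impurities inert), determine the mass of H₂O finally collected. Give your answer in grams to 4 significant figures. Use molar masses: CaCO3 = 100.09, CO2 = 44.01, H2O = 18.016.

Pure CaCO3 = 64.48 × 0.8356 = 53.879 g.
n(CaCO3) = 53.879 / 100.09 = 0.53831 mol.
Step 1 (CaCO3:CO2 = 1:1): theoretical n(CO2) = 0.53831 mol; at 78.08% yield, n(CO2) = 0.42031 mol.
Step 2 (CO2:H2O = 1:1): theoretical n(H2O) = 0.42031 mol, so theoretical mass = 0.42031 × 18.016 = 7.5724 g.
At 88.46% yield, actual mass of H2O = 7.5724 × 0.8846 = 6.6985 g.

6.699 g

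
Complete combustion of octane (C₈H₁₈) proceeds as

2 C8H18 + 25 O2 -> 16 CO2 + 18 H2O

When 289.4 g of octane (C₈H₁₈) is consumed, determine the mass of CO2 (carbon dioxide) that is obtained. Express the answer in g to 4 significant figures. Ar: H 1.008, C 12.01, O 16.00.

M(C8H18) = 8(12.01) + 18(1.008) = 114.224 g/mol.
M(CO2) = 12.01 + 2(16.00) = 44.01 g/mol.
n(C8H18) = 289.40 g / 114.224 g/mol = 2.5336 mol.
From the equation the C8H18:CO2 mole ratio is 2:16, so n(CO2) = 2.5336 × 16/2 = 20.269 mol.
Mass of CO2 = 20.269 mol × 44.01 g/mol = 892.04 g.

892.0 g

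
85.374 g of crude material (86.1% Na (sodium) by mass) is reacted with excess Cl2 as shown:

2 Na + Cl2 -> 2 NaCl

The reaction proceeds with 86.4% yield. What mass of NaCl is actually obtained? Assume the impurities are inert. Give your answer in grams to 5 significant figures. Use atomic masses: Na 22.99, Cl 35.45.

Pure Na available = 85.374 g × 0.861 = 73.5070 g.
M(Na) = 22.99 g/mol.
M(NaCl) = 22.99 + 35.45 = 58.44 g/mol.
n(Na) = 73.5070 g / 22.99 g/mol = 3.19735 mol.
From the equation the Na:NaCl mole ratio is 2:2, so n(NaCl) = 3.19735 × 2/2 = 3.19735 mol.
Mass of NaCl = 3.19735 mol × 58.44 g/mol = 186.853 g.
Actual mass collected = 186.853 g × 0.864 = 161.441 g.

161.44 g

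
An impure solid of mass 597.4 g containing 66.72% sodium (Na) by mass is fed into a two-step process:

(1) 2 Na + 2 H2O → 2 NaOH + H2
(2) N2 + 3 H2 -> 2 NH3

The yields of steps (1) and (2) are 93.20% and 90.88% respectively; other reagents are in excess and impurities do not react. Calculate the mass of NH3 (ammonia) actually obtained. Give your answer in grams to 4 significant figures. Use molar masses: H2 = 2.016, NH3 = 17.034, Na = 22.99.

Pure Na = 597.4 × 0.6672 = 398.59 g.
n(Na) = 398.59 / 22.99 = 17.337 mol.
Step 1 (Na:H2 = 2:1): theoretical n(H2) = 8.6687 mol; at 93.20% yield, n(H2) = 8.0792 mol.
Step 2 (H2:NH3 = 3:2): theoretical n(NH3) = 5.3861 mol, so theoretical mass = 5.3861 × 17.034 = 91.747 g.
At 90.88% yield, actual mass of NH3 = 91.747 × 0.9088 = 83.380 g.

83.38 g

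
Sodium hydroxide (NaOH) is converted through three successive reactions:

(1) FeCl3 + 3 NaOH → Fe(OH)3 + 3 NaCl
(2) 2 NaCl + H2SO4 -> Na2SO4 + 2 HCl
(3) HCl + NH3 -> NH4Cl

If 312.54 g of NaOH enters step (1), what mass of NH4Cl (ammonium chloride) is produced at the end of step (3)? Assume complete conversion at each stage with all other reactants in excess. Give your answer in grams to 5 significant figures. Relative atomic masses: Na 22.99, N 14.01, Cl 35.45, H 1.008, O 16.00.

417.98 g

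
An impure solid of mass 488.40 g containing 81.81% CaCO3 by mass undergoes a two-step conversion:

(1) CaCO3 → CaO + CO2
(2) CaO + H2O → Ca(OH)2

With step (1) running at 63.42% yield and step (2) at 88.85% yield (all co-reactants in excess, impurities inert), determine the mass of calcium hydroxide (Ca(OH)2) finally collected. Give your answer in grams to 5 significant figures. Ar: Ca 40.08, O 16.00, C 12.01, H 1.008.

166.67 g

Pure CaCO3 = 488.40 × 0.8181 = 399.560 g.
M(CaCO3) = 40.08 + 12.01 + 3(16.00) = 100.09 g/mol.
M(Ca(OH)2) = 40.08 + 2(16.00) + 2(1.008) = 74.096 g/mol.
n(CaCO3) = 399.560 / 100.09 = 3.99201 mol.
Step 1 (CaCO3:CaO = 1:1): theoretical n(CaO) = 3.99201 mol; at 63.42% yield, n(CaO) = 2.53173 mol.
Step 2 (CaO:Ca(OH)2 = 1:1): theoretical n(Ca(OH)2) = 2.53173 mol, so theoretical mass = 2.53173 × 74.096 = 187.591 g.
At 88.85% yield, actual mass of Ca(OH)2 = 187.591 × 0.8885 = 166.675 g.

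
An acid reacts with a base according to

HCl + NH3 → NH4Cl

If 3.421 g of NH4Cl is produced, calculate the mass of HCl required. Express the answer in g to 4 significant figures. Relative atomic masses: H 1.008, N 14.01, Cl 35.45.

2.332 g

M(NH4Cl) = 14.01 + 4(1.008) + 35.45 = 53.492 g/mol.
M(HCl) = 1.008 + 35.45 = 36.458 g/mol.
n(NH4Cl) = 3.4210 g / 53.492 g/mol = 0.063953 mol.
From the equation the NH4Cl:HCl mole ratio is 1:1, so n(HCl) = 0.063953 × 1/1 = 0.063953 mol.
Mass of HCl = 0.063953 mol × 36.458 g/mol = 2.3316 g.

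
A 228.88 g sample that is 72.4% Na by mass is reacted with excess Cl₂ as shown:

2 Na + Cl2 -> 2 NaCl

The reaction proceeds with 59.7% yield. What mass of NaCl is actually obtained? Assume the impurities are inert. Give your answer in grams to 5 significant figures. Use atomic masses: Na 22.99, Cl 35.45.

251.47 g

Pure Na available = 228.88 g × 0.724 = 165.709 g.
M(Na) = 22.99 g/mol.
M(NaCl) = 22.99 + 35.45 = 58.44 g/mol.
n(Na) = 165.709 g / 22.99 g/mol = 7.20788 mol.
From the equation the Na:NaCl mole ratio is 2:2, so n(NaCl) = 7.20788 × 2/2 = 7.20788 mol.
Mass of NaCl = 7.20788 mol × 58.44 g/mol = 421.228 g.
Actual mass collected = 421.228 g × 0.597 = 251.473 g.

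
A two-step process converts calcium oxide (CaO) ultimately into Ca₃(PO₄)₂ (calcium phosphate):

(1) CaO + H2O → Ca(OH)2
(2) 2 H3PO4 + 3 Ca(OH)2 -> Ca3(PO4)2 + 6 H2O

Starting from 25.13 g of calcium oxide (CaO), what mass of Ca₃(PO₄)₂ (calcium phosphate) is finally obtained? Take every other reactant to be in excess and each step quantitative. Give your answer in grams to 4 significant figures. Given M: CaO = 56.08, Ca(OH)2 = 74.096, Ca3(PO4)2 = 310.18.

n(CaO) = 25.130 / 56.08 = 0.44811 mol.
Step 1 gives a 1:1 ratio of CaO to Ca(OH)2, so n(Ca(OH)2) = 0.44811 mol.
In step 2 the Ca(OH)2:Ca3(PO4)2 ratio is 3:1, so n(Ca3(PO4)2) = 0.14937 mol.
Mass of Ca3(PO4)2 = 0.14937 × 310.18 = 46.332 g.

46.33 g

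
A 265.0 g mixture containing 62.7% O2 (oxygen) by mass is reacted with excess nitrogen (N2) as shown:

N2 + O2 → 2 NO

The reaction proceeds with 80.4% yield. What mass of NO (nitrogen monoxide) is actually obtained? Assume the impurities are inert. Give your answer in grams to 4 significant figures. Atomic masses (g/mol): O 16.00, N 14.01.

250.6 g

Pure O2 available = 265.0 g × 0.627 = 166.16 g.
M(O2) = 2(16.00) = 32.00 g/mol.
M(NO) = 14.01 + 16.00 = 30.01 g/mol.
n(O2) = 166.16 g / 32.00 g/mol = 5.1923 mol.
From the equation the O2:NO mole ratio is 1:2, so n(NO) = 5.1923 × 2/1 = 10.385 mol.
Mass of NO = 10.385 mol × 30.01 g/mol = 311.64 g.
Actual mass collected = 311.64 g × 0.804 = 250.56 g.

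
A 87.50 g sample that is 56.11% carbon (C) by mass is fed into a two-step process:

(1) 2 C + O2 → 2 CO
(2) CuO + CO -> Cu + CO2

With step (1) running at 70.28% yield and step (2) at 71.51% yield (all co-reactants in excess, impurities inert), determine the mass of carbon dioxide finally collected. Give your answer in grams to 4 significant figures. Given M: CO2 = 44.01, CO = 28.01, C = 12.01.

90.42 g

Pure C = 87.50 × 0.5611 = 49.096 g.
n(C) = 49.096 / 12.01 = 4.0879 mol.
Step 1 (C:CO = 2:2): theoretical n(CO) = 4.0879 mol; at 70.28% yield, n(CO) = 2.8730 mol.
Step 2 (CO:CO2 = 1:1): theoretical n(CO2) = 2.8730 mol, so theoretical mass = 2.8730 × 44.01 = 126.44 g.
At 71.51% yield, actual mass of CO2 = 126.44 × 0.7151 = 90.418 g.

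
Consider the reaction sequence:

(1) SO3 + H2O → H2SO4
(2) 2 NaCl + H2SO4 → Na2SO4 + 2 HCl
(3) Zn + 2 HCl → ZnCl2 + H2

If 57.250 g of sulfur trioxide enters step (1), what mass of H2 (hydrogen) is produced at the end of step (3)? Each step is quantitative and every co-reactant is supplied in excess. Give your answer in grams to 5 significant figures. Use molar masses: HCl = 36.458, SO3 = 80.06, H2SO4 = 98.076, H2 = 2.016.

n(SO3) = 57.250 / 80.06 = 0.715089 mol.
Reaction (1): SO3→H2SO4 ratio 1:1 ⇒ n(H2SO4) = 0.715089 mol.
Reaction (2): H2SO4→HCl ratio 1:2 ⇒ n(HCl) = 1.43018 mol.
Reaction (3): HCl→H2 ratio 2:1 ⇒ n(H2) = 0.715089 mol.
Mass of H2 = 0.715089 × 2.016 = 1.44162 g.

1.4416 g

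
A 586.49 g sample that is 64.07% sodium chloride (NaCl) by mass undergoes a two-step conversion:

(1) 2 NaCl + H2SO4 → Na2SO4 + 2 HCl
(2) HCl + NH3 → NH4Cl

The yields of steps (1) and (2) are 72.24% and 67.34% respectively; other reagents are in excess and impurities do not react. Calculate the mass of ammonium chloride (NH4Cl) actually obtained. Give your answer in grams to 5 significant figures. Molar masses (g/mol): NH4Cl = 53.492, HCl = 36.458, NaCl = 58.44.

167.32 g

Pure NaCl = 586.49 × 0.6407 = 375.764 g.
n(NaCl) = 375.764 / 58.44 = 6.42991 mol.
Step 1 (NaCl:HCl = 2:2): theoretical n(HCl) = 6.42991 mol; at 72.24% yield, n(HCl) = 4.64497 mol.
Step 2 (HCl:NH4Cl = 1:1): theoretical n(NH4Cl) = 4.64497 mol, so theoretical mass = 4.64497 × 53.492 = 248.469 g.
At 67.34% yield, actual mass of NH4Cl = 248.469 × 0.6734 = 167.319 g.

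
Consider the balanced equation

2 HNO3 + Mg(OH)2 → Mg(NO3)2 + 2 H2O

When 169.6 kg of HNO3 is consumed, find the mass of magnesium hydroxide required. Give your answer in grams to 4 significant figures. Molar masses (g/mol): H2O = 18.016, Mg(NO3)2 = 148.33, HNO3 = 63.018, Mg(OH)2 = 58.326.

Convert: 169.6 kg = 169600 g.
n(HNO3) = 169600 g / 63.018 g/mol = 2691.3 mol.
From the equation the HNO3:Mg(OH)2 mole ratio is 2:1, so n(Mg(OH)2) = 2691.3 × 1/2 = 1345.6 mol.
Mass of Mg(OH)2 = 1345.6 mol × 58.326 g/mol = 78486 g.

78490 g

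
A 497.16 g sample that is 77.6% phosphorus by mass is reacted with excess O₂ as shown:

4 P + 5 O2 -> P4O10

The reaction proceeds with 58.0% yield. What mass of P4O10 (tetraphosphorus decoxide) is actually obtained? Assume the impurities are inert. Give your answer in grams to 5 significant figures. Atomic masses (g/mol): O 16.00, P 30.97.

Pure P available = 497.16 g × 0.776 = 385.796 g.
M(P) = 30.97 g/mol.
M(P4O10) = 4(30.97) + 10(16.00) = 283.88 g/mol.
n(P) = 385.796 g / 30.97 g/mol = 12.4571 mol.
From the equation the P:P4O10 mole ratio is 4:1, so n(P4O10) = 12.4571 × 1/4 = 3.11427 mol.
Mass of P4O10 = 3.11427 mol × 283.88 g/mol = 884.080 g.
Actual mass collected = 884.080 g × 0.580 = 512.766 g.

512.77 g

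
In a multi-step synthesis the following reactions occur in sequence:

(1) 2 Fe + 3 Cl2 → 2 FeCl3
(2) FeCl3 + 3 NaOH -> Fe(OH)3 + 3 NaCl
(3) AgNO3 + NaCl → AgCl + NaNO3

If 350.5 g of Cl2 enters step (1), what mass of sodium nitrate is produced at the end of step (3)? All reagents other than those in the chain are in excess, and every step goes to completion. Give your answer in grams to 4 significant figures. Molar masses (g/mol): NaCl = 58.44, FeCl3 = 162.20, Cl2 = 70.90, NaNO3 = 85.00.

840.4 g

n(Cl2) = 350.5 / 70.90 = 4.9436 mol.
Reaction (1): Cl2→FeCl3 ratio 3:2 ⇒ n(FeCl3) = 3.2957 mol.
Reaction (2): FeCl3→NaCl ratio 1:3 ⇒ n(NaCl) = 9.8872 mol.
Reaction (3): NaCl→NaNO3 ratio 1:1 ⇒ n(NaNO3) = 9.8872 mol.
Mass of NaNO3 = 9.8872 × 85.00 = 840.41 g.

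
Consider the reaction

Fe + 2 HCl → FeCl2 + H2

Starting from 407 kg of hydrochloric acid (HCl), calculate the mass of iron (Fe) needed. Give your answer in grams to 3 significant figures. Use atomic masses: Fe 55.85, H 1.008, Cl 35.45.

M(HCl) = 1.008 + 35.45 = 36.458 g/mol.
M(Fe) = 55.85 g/mol.
Convert: 407 kg = 407000 g.
n(HCl) = 407000 g / 36.458 g/mol = 11160 mol.
From the equation the HCl:Fe mole ratio is 2:1, so n(Fe) = 11160 × 1/2 = 5582 mol.
Mass of Fe = 5582 mol × 55.85 g/mol = 311700 g.

312000 g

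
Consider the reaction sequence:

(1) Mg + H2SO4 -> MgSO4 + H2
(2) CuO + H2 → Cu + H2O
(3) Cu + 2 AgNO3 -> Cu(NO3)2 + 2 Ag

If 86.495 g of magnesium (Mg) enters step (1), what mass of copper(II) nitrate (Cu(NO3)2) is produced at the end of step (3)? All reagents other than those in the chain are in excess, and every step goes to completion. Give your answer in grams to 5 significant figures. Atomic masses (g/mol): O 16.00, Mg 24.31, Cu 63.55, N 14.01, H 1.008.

667.37 g

M(Mg) = 24.31 g/mol.
M(Cu(NO3)2) = 63.55 + 2(14.01) + 6(16.00) = 187.57 g/mol.
n(Mg) = 86.495 / 24.31 = 3.55800 mol.
Reaction (1): Mg→H2 ratio 1:1 ⇒ n(H2) = 3.55800 mol.
Reaction (2): H2→Cu ratio 1:1 ⇒ n(Cu) = 3.55800 mol.
Reaction (3): Cu→Cu(NO3)2 ratio 1:1 ⇒ n(Cu(NO3)2) = 3.55800 mol.
Mass of Cu(NO3)2 = 3.55800 × 187.57 = 667.374 g.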